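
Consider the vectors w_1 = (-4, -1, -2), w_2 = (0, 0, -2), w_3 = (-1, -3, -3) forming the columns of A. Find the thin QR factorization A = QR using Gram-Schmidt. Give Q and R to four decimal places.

e_1 = w_1/‖w_1‖ = (-4, -1, -2)/4.5826 = (-0.8729, -0.2182, -0.4364).
r_{12} = e_1·w_2 = 0.8729.
u_2 = w_2 − 0.8729·e_1 = (0.7619, 0.1905, -1.6190).
‖u_2‖ = 1.7995, so e_2 = (0.4234, 0.1059, -0.8997).
r_{13} = e_1·w_3 = 2.8368; r_{23} = e_2·w_3 = 1.9582.
u_3 = w_3 − 2.8368·e_1 − 1.9582·e_2 = (0.6471, -2.5882, 0.0000).
‖u_3‖ = 2.6679, so e_3 = (0.2425, -0.9701, 0.0000).

Q = [[-0.8729, 0.4234, 0.2425], [-0.2182, 0.1059, -0.9701], [-0.4364, -0.8997, 0.0000]], R = [[4.5826, 0.8729, 2.8368], [0.0000, 1.7995, 1.9582], [0.0000, 0.0000, 2.6679]]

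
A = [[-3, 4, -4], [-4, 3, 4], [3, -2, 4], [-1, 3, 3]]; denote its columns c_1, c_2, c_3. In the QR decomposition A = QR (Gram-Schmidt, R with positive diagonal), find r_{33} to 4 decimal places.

c_1 = (-3, -4, 3, -1); ‖c_1‖ = 5.9161, so q_1 = (-0.5071, -0.6761, 0.5071, -0.1690).
q_1·c_2 = (-0.5071)·4 + (-0.6761)·3 + 0.5071·(-2) + (-0.1690)·3 = -5.5780.
u_2 = c_2 + 5.5780·q_1 = (1.1714, -0.7714, 0.8286, 2.0571).
‖u_2‖ = 2.6241, so q_2 = (0.4464, -0.2940, 0.3158, 0.7840).
q_1·c_3 = (-0.5071)·(-4) + (-0.6761)·4 + 0.5071·4 + (-0.1690)·3 = 0.8452; q_2·c_3 = 0.4464·(-4) + (-0.2940)·4 + 0.3158·4 + 0.7840·3 = 0.6533.
u_3 = c_3 − 0.8452·q_1 − 0.6533·q_2 = (-3.8631, 4.7635, 3.3651, 2.6307).
r_{33} = ‖u_3‖ = 7.4739.

r_{33} = 7.4739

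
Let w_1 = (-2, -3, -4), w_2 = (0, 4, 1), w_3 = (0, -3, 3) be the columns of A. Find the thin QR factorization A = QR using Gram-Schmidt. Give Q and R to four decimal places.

Q = [[-0.3714, -0.3860, -0.8444], [-0.5571, 0.8202, -0.1299], [-0.7428, -0.4222, 0.5197]], R = [[5.3852, -2.9711, -0.5571], [0.0000, 2.8587, -3.7272], [0.0000, 0.0000, 1.9487]]

w_1 = (-2, -3, -4); ‖w_1‖ = 5.3852, so q_1 = (-0.3714, -0.5571, -0.7428).
q_1·w_2 = (-0.3714)·0 + (-0.5571)·4 + (-0.7428)·1 = -2.9711.
u_2 = w_2 + 2.9711·q_1 = (-1.1034, 2.3448, -1.2069).
‖u_2‖ = 2.8587, so q_2 = (-0.3860, 0.8202, -0.4222).
q_1·w_3 = (-0.3714)·0 + (-0.5571)·(-3) + (-0.7428)·3 = -0.5571; q_2·w_3 = (-0.3860)·0 + 0.8202·(-3) + (-0.4222)·3 = -3.7272.
u_3 = w_3 + 0.5571·q_1 + 3.7272·q_2 = (-1.6456, -0.2532, 1.0127).
‖u_3‖ = 1.9487, so q_3 = (-0.8444, -0.1299, 0.5197).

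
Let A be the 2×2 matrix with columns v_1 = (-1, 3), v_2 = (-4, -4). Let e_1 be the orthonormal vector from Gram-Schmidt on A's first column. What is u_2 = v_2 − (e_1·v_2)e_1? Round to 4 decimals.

u_2 = (-4.8000, -1.6000)

v_1 = (-1, 3); ‖v_1‖ = 3.1623, so e_1 = (-0.3162, 0.9487).
e_1·v_2 = (-0.3162)·(-4) + 0.9487·(-4) = -2.5298.
u_2 = v_2 + 2.5298·e_1 = (-4.8000, -1.6000).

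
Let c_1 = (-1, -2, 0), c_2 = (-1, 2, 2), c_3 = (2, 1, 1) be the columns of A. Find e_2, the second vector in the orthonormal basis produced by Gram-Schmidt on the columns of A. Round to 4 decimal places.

e_2 = (-0.5963, 0.2981, 0.7454)

c_1 = (-1, -2, 0); ‖c_1‖ = 2.2361, so e_1 = (-0.4472, -0.8944, 0.0000).
e_1·c_2 = (-0.4472)·(-1) + (-0.8944)·2 + 0.0000·2 = -1.3416.
u_2 = c_2 + 1.3416·e_1 = (-1.6000, 0.8000, 2.0000).
‖u_2‖ = 2.6833, so e_2 = (-0.5963, 0.2981, 0.7454).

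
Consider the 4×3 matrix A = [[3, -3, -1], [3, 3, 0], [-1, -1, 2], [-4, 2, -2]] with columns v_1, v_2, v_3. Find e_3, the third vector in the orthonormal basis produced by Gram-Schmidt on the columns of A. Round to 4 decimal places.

v_1 = (3, 3, -1, -4); ‖v_1‖ = 5.9161, so e_1 = (0.5071, 0.5071, -0.1690, -0.6761).
e_1·v_2 = 0.5071·(-3) + 0.5071·3 + (-0.1690)·(-1) + (-0.6761)·2 = -1.1832.
u_2 = v_2 + 1.1832·e_1 = (-2.4000, 3.6000, -1.2000, 1.2000).
‖u_2‖ = 4.6476, so e_2 = (-0.5164, 0.7746, -0.2582, 0.2582).
e_1·v_3 = 0.5071·(-1) + 0.5071·0 + (-0.1690)·2 + (-0.6761)·(-2) = 0.5071; e_2·v_3 = (-0.5164)·(-1) + 0.7746·0 + (-0.2582)·2 + 0.2582·(-2) = -0.5164.
u_3 = v_3 − 0.5071·e_1 + 0.5164·e_2 = (-1.5238, 0.1429, 1.9524, -1.5238).
‖u_3‖ = 2.9114, so e_3 = (-0.5234, 0.0491, 0.6706, -0.5234).

e_3 = (-0.5234, 0.0491, 0.6706, -0.5234)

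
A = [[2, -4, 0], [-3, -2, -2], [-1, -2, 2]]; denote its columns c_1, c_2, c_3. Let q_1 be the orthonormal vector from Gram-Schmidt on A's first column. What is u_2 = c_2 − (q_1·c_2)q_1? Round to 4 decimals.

u_2 = (-4.0000, -2.0000, -2.0000)

c_1 = (2, -3, -1); ‖c_1‖ = 3.7417, so q_1 = (0.5345, -0.8018, -0.2673).
q_1·c_2 = 0.5345·(-4) + (-0.8018)·(-2) + (-0.2673)·(-2) = 0.0000.
u_2 = c_2 + 0.0000·q_1 = (-4.0000, -2.0000, -2.0000).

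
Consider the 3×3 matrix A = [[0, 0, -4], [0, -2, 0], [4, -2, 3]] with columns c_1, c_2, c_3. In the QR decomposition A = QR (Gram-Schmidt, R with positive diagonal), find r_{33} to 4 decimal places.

r_{33} = 4.0000

c_1 = (0, 0, 4); ‖c_1‖ = 4.0000, so e_1 = (0.0000, 0.0000, 1.0000).
e_1·c_2 = 0.0000·0 + 0.0000·(-2) + 1.0000·(-2) = -2.0000.
u_2 = c_2 + 2.0000·e_1 = (0.0000, -2.0000, 0.0000).
‖u_2‖ = 2.0000, so e_2 = (0.0000, -1.0000, 0.0000).
e_1·c_3 = 0.0000·(-4) + 0.0000·0 + 1.0000·3 = 3.0000; e_2·c_3 = 0.0000·(-4) + (-1.0000)·0 + 0.0000·3 = 0.0000.
u_3 = c_3 − 3.0000·e_1 + 0.0000·e_2 = (-4.0000, 0.0000, 0.0000).
r_{33} = ‖u_3‖ = 4.0000.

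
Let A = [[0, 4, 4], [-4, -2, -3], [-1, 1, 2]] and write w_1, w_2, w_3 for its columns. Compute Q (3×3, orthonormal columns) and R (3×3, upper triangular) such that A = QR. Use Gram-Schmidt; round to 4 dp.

w_1 = (0, -4, -1); ‖w_1‖ = 4.1231, so q_1 = (0.0000, -0.9701, -0.2425).
q_1·w_2 = 0.0000·4 + (-0.9701)·(-2) + (-0.2425)·1 = 1.6977.
u_2 = w_2 − 1.6977·q_1 = (4.0000, -0.3529, 1.4118).
‖u_2‖ = 4.2565, so q_2 = (0.9397, -0.0829, 0.3317).
q_1·w_3 = 0.0000·4 + (-0.9701)·(-3) + (-0.2425)·2 = 2.4254; q_2·w_3 = 0.9397·4 + (-0.0829)·(-3) + 0.3317·2 = 4.6711.
u_3 = w_3 − 2.4254·q_1 − 4.6711·q_2 = (-0.3896, -0.2597, 1.0390).
‖u_3‖ = 1.1396, so q_3 = (-0.3419, -0.2279, 0.9117).

Q = [[0.0000, 0.9397, -0.3419], [-0.9701, -0.0829, -0.2279], [-0.2425, 0.3317, 0.9117]], R = [[4.1231, 1.6977, 2.4254], [0.0000, 4.2565, 4.6711], [0.0000, 0.0000, 1.1396]]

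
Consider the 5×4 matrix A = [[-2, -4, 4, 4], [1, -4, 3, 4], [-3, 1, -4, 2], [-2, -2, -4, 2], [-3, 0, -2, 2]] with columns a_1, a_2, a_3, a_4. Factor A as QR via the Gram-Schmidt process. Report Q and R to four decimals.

e_1 = a_1/‖a_1‖ = (-2, 1, -3, -2, -3)/5.1962 = (-0.3849, 0.1925, -0.5774, -0.3849, -0.5774).
r_{12} = e_1·a_2 = 0.9623.
u_2 = a_2 − 0.9623·e_1 = (-3.6296, -4.1852, 1.5556, -1.6296, 0.5556).
‖u_2‖ = 6.0062, so e_2 = (-0.6043, -0.6968, 0.2590, -0.2713, 0.0925).
r_{13} = e_1·a_3 = 4.0415; r_{23} = e_2·a_3 = -4.6434.
u_3 = a_3 − 4.0415·e_1 + 4.6434·e_2 = (2.7495, -1.0133, -0.4641, -3.7043, 0.7628).
‖u_3‖ = 4.8068, so e_3 = (0.5720, -0.2108, -0.0965, -0.7706, 0.1587).
r_{14} = e_1·a_4 = -3.8490; r_{24} = e_2·a_4 = -5.0442; r_{34} = e_3·a_4 = 0.0278.
u_4 = a_4 + 3.8490·e_1 + 5.0442·e_2 − 0.0278·e_3 = (-0.5457, 1.2317, 1.0869, -0.8287, 0.2399).
‖u_4‖ = 1.9340, so e_4 = (-0.2821, 0.6369, 0.5620, -0.4285, 0.1241).

Q = [[-0.3849, -0.6043, 0.5720, -0.2821], [0.1925, -0.6968, -0.2108, 0.6369], [-0.5774, 0.2590, -0.0965, 0.5620], [-0.3849, -0.2713, -0.7706, -0.4285], [-0.5774, 0.0925, 0.1587, 0.1241]], R = [[5.1962, 0.9623, 4.0415, -3.8490], [0.0000, 6.0062, -4.6434, -5.0442], [0.0000, 0.0000, 4.8068, 0.0278], [0.0000, 0.0000, 0.0000, 1.9340]]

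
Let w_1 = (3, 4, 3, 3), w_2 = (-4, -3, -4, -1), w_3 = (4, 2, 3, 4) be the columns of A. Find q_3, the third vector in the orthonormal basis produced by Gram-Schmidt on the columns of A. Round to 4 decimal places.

w_1 = (3, 4, 3, 3); ‖w_1‖ = 6.5574, so q_1 = (0.4575, 0.6100, 0.4575, 0.4575).
q_1·w_2 = 0.4575·(-4) + 0.6100·(-3) + 0.4575·(-4) + 0.4575·(-1) = -5.9474.
u_2 = w_2 + 5.9474·q_1 = (-1.2791, 0.6279, -1.2791, 1.7209).
‖u_2‖ = 2.5745, so q_2 = (-0.4968, 0.2439, -0.4968, 0.6685).
q_1·w_3 = 0.4575·4 + 0.6100·2 + 0.4575·3 + 0.4575·4 = 6.2524; q_2·w_3 = (-0.4968)·4 + 0.2439·2 + (-0.4968)·3 + 0.6685·4 = -0.3162.
u_3 = w_3 − 6.2524·q_1 + 0.3162·q_2 = (0.9825, -1.7368, -0.0175, 1.3509).
‖u_3‖ = 2.4098, so q_3 = (0.4077, -0.7207, -0.0073, 0.5606).

q_3 = (0.4077, -0.7207, -0.0073, 0.5606)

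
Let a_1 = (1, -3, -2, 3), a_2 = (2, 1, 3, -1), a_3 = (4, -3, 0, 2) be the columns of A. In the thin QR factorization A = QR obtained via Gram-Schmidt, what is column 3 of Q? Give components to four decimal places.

e_3 = (0.5071, -0.1690, -0.5071, -0.6761)

e_1 = a_1/‖a_1‖ = (1, -3, -2, 3)/4.7958 = (0.2085, -0.6255, -0.4170, 0.6255).
r_{12} = e_1·a_2 = -2.0851.
u_2 = a_2 + 2.0851·e_1 = (2.4348, -0.3043, 2.1304, 0.3043).
‖u_2‖ = 3.2638, so e_2 = (0.7460, -0.0933, 0.6528, 0.0933).
r_{13} = e_1·a_3 = 3.9618; r_{23} = e_2·a_3 = 3.4503.
u_3 = a_3 − 3.9618·e_1 − 3.4503·e_2 = (0.6000, -0.2000, -0.6000, -0.8000).
‖u_3‖ = 1.1832, so e_3 = (0.5071, -0.1690, -0.5071, -0.6761).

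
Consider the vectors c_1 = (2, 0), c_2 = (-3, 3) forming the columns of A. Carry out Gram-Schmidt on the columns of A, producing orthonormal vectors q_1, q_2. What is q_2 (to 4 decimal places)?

q_2 = (0.0000, 1.0000)

q_1 = c_1/‖c_1‖ = (2, 0)/2.0000 = (1.0000, 0.0000).
r_{12} = q_1·c_2 = -3.0000.
u_2 = c_2 + 3.0000·q_1 = (0.0000, 3.0000).
‖u_2‖ = 3.0000, so q_2 = (0.0000, 1.0000).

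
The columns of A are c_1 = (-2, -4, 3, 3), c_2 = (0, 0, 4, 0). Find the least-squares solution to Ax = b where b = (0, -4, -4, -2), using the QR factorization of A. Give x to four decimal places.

c_1 = (-2, -4, 3, 3); ‖c_1‖ = 6.1644, so e_1 = (-0.3244, -0.6489, 0.4867, 0.4867).
e_1·c_2 = (-0.3244)·0 + (-0.6489)·0 + 0.4867·4 + 0.4867·0 = 1.9467.
u_2 = c_2 − 1.9467·e_1 = (0.6316, 1.2632, 3.0526, -0.9474).
‖u_2‖ = 3.4944, so e_2 = (0.1807, 0.3615, 0.8736, -0.2711).
Qᵀb = (-0.3244, -4.3981).
Back-substitute: x_2 = -4.3981/3.4944 = -1.2586.
x_1 = (-0.3244 − 1.9467·(-1.2586))/6.1644 = 0.3448.

x = (0.3448, -1.2586)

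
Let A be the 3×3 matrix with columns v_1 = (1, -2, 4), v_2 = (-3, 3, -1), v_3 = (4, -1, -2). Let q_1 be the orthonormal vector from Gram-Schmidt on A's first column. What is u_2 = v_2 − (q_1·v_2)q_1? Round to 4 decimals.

u_2 = (-2.3810, 1.7619, 1.4762)

v_1 = (1, -2, 4); ‖v_1‖ = 4.5826, so q_1 = (0.2182, -0.4364, 0.8729).
q_1·v_2 = 0.2182·(-3) + (-0.4364)·3 + 0.8729·(-1) = -2.8368.
u_2 = v_2 + 2.8368·q_1 = (-2.3810, 1.7619, 1.4762).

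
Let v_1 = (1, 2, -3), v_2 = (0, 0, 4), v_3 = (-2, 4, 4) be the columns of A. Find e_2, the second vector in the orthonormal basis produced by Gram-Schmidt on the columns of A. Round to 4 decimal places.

e_2 = (0.3586, 0.7171, 0.5976)

v_1 = (1, 2, -3); ‖v_1‖ = 3.7417, so e_1 = (0.2673, 0.5345, -0.8018).
e_1·v_2 = 0.2673·0 + 0.5345·0 + (-0.8018)·4 = -3.2071.
u_2 = v_2 + 3.2071·e_1 = (0.8571, 1.7143, 1.4286).
‖u_2‖ = 2.3905, so e_2 = (0.3586, 0.7171, 0.5976).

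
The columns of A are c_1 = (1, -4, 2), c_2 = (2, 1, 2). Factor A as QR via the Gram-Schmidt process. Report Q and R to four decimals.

e_1 = c_1/‖c_1‖ = (1, -4, 2)/4.5826 = (0.2182, -0.8729, 0.4364).
r_{12} = e_1·c_2 = 0.4364.
u_2 = c_2 − 0.4364·e_1 = (1.9048, 1.3810, 1.8095).
‖u_2‖ = 2.9681, so e_2 = (0.6417, 0.4653, 0.6097).

Q = [[0.2182, 0.6417], [-0.8729, 0.4653], [0.4364, 0.6097]], R = [[4.5826, 0.4364], [0.0000, 2.9681]]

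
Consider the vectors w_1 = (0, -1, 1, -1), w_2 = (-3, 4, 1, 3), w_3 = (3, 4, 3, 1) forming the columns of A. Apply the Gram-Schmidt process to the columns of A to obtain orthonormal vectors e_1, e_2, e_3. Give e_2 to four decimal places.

e_2 = (-0.6255, 0.4170, 0.6255, 0.2085)

w_1 = (0, -1, 1, -1); ‖w_1‖ = 1.7321, so e_1 = (0.0000, -0.5774, 0.5774, -0.5774).
e_1·w_2 = 0.0000·(-3) + (-0.5774)·4 + 0.5774·1 + (-0.5774)·3 = -3.4641.
u_2 = w_2 + 3.4641·e_1 = (-3.0000, 2.0000, 3.0000, 1.0000).
‖u_2‖ = 4.7958, so e_2 = (-0.6255, 0.4170, 0.6255, 0.2085).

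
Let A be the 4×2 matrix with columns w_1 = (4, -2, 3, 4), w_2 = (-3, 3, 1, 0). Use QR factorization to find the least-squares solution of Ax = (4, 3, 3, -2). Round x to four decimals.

w_1 = (4, -2, 3, 4); ‖w_1‖ = 6.7082, so e_1 = (0.5963, -0.2981, 0.4472, 0.5963).
e_1·w_2 = 0.5963·(-3) + (-0.2981)·3 + 0.4472·1 + 0.5963·0 = -2.2361.
u_2 = w_2 + 2.2361·e_1 = (-1.6667, 2.3333, 2.0000, 1.3333).
‖u_2‖ = 3.7417, so e_2 = (-0.4454, 0.6236, 0.5345, 0.3563).
Qᵀb = (1.6398, 0.9800).
Back-substitute: x_2 = 0.9800/3.7417 = 0.2619.
x_1 = (1.6398 + 2.2361·0.2619)/6.7082 = 0.3317.

x = (0.3317, 0.2619)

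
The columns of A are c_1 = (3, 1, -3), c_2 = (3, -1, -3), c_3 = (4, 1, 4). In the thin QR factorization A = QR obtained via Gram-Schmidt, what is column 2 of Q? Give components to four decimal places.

c_1 = (3, 1, -3); ‖c_1‖ = 4.3589, so q_1 = (0.6882, 0.2294, -0.6882).
q_1·c_2 = 0.6882·3 + 0.2294·(-1) + (-0.6882)·(-3) = 3.9001.
u_2 = c_2 − 3.9001·q_1 = (0.3158, -1.8947, -0.3158).
‖u_2‖ = 1.9467, so q_2 = (0.1622, -0.9733, -0.1622).

q_2 = (0.1622, -0.9733, -0.1622)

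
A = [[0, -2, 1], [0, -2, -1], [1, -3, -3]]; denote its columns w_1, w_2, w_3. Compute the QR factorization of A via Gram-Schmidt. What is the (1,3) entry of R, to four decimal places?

e_1 = w_1/‖w_1‖ = (0, 0, 1)/1.0000 = (0.0000, 0.0000, 1.0000).
r_{13} = e_1·w_3 = -3.0000.

r_{13} = -3.0000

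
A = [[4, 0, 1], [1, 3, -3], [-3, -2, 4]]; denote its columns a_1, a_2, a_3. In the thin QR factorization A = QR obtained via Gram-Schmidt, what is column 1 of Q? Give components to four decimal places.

e_1 = (0.7845, 0.1961, -0.5883)

e_1 = a_1/‖a_1‖ = (4, 1, -3)/5.0990 = (0.7845, 0.1961, -0.5883).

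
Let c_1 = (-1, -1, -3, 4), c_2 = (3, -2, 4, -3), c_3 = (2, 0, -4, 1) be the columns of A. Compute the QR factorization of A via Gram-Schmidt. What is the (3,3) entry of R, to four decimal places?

r_{33} = 3.7068

c_1 = (-1, -1, -3, 4); ‖c_1‖ = 5.1962, so q_1 = (-0.1925, -0.1925, -0.5774, 0.7698).
q_1·c_2 = (-0.1925)·3 + (-0.1925)·(-2) + (-0.5774)·4 + 0.7698·(-3) = -4.8113.
u_2 = c_2 + 4.8113·q_1 = (2.0741, -2.9259, 1.2222, 0.7037).
‖u_2‖ = 3.8538, so q_2 = (0.5382, -0.7592, 0.3171, 0.1826).
q_1·c_3 = (-0.1925)·2 + (-0.1925)·0 + (-0.5774)·(-4) + 0.7698·1 = 2.6943; q_2·c_3 = 0.5382·2 + (-0.7592)·0 + 0.3171·(-4) + 0.1826·1 = -0.0096.
u_3 = c_3 − 2.6943·q_1 + 0.0096·q_2 = (2.5237, 0.5112, -2.4414, -1.0723).
r_{33} = ‖u_3‖ = 3.7068.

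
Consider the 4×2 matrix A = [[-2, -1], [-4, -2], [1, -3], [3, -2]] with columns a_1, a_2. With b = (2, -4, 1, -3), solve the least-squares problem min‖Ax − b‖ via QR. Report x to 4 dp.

x = (0.1169, 0.4935)

a_1 = (-2, -4, 1, 3); ‖a_1‖ = 5.4772, so e_1 = (-0.3651, -0.7303, 0.1826, 0.5477).
e_1·a_2 = (-0.3651)·(-1) + (-0.7303)·(-2) + 0.1826·(-3) + 0.5477·(-2) = 0.1826.
u_2 = a_2 − 0.1826·e_1 = (-0.9333, -1.8667, -3.0333, -2.1000).
‖u_2‖ = 4.2387, so e_2 = (-0.2202, -0.4404, -0.7156, -0.4954).
Qᵀb = (0.7303, 2.0918).
Back-substitute: x_2 = 2.0918/4.2387 = 0.4935.
x_1 = (0.7303 − 0.1826·0.4935)/5.4772 = 0.1169.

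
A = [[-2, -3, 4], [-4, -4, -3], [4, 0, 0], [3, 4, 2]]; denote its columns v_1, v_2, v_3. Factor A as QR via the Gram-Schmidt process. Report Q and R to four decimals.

Q = [[-0.2981, -0.3805, 0.8674], [-0.5963, -0.2499, -0.4026], [0.5963, -0.7724, -0.1549], [0.4472, 0.4430, 0.2480]], R = [[6.7082, 5.0684, 1.4907], [0.0000, 3.9129, 0.1136], [0.0000, 0.0000, 5.1735]]

v_1 = (-2, -4, 4, 3); ‖v_1‖ = 6.7082, so q_1 = (-0.2981, -0.5963, 0.5963, 0.4472).
q_1·v_2 = (-0.2981)·(-3) + (-0.5963)·(-4) + 0.5963·0 + 0.4472·4 = 5.0684.
u_2 = v_2 − 5.0684·q_1 = (-1.4889, -0.9778, -3.0222, 1.7333).
‖u_2‖ = 3.9129, so q_2 = (-0.3805, -0.2499, -0.7724, 0.4430).
q_1·v_3 = (-0.2981)·4 + (-0.5963)·(-3) + 0.5963·0 + 0.4472·2 = 1.4907; q_2·v_3 = (-0.3805)·4 + (-0.2499)·(-3) + (-0.7724)·0 + 0.4430·2 = 0.1136.
u_3 = v_3 − 1.4907·q_1 − 0.1136·q_2 = (4.4877, -2.0827, -0.8012, 1.2830).
‖u_3‖ = 5.1735, so q_3 = (0.8674, -0.4026, -0.1549, 0.2480).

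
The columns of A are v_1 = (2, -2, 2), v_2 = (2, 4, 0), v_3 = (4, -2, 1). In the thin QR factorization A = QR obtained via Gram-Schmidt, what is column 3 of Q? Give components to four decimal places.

e_1 = v_1/‖v_1‖ = (2, -2, 2)/3.4641 = (0.5774, -0.5774, 0.5774).
r_{12} = e_1·v_2 = -1.1547.
u_2 = v_2 + 1.1547·e_1 = (2.6667, 3.3333, 0.6667).
‖u_2‖ = 4.3205, so e_2 = (0.6172, 0.7715, 0.1543).
r_{13} = e_1·v_3 = 4.0415; r_{23} = e_2·v_3 = 1.0801.
u_3 = v_3 − 4.0415·e_1 − 1.0801·e_2 = (1.0000, -0.5000, -1.5000).
‖u_3‖ = 1.8708, so e_3 = (0.5345, -0.2673, -0.8018).

e_3 = (0.5345, -0.2673, -0.8018)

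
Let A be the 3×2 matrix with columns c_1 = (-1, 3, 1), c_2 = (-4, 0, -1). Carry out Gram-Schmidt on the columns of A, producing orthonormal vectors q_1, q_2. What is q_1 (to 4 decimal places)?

q_1 = (-0.3015, 0.9045, 0.3015)

q_1 = c_1/‖c_1‖ = (-1, 3, 1)/3.3166 = (-0.3015, 0.9045, 0.3015).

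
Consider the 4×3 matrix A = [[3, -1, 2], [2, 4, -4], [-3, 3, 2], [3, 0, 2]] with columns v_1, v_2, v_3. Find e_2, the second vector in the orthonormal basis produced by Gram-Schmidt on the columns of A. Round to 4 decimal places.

e_2 = (-0.1214, 0.8435, 0.5176, 0.0767)

v_1 = (3, 2, -3, 3); ‖v_1‖ = 5.5678, so e_1 = (0.5388, 0.3592, -0.5388, 0.5388).
e_1·v_2 = 0.5388·(-1) + 0.3592·4 + (-0.5388)·3 + 0.5388·0 = -0.7184.
u_2 = v_2 + 0.7184·e_1 = (-0.6129, 4.2581, 2.6129, 0.3871).
‖u_2‖ = 5.0482, so e_2 = (-0.1214, 0.8435, 0.5176, 0.0767).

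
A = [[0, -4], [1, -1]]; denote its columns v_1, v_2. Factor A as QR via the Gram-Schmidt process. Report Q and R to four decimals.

Q = [[0.0000, -1.0000], [1.0000, 0.0000]], R = [[1.0000, -1.0000], [0.0000, 4.0000]]

q_1 = v_1/‖v_1‖ = (0, 1)/1.0000 = (0.0000, 1.0000).
r_{12} = q_1·v_2 = -1.0000.
u_2 = v_2 + 1.0000·q_1 = (-4.0000, 0.0000).
‖u_2‖ = 4.0000, so q_2 = (-1.0000, 0.0000).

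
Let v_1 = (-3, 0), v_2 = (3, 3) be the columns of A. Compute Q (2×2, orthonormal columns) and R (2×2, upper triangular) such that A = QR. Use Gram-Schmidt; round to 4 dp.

Q = [[-1.0000, 0.0000], [0.0000, 1.0000]], R = [[3.0000, -3.0000], [0.0000, 3.0000]]

v_1 = (-3, 0); ‖v_1‖ = 3.0000, so e_1 = (-1.0000, 0.0000).
e_1·v_2 = (-1.0000)·3 + 0.0000·3 = -3.0000.
u_2 = v_2 + 3.0000·e_1 = (0.0000, 3.0000).
‖u_2‖ = 3.0000, so e_2 = (0.0000, 1.0000).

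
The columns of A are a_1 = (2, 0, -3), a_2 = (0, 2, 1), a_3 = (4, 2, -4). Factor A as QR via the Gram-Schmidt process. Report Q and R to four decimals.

Q = [[0.5547, 0.2224, 0.8018], [0.0000, 0.9636, -0.2673], [-0.8321, 0.1482, 0.5345]], R = [[3.6056, -0.8321, 5.5470], [0.0000, 2.0755, 2.2237], [0.0000, 0.0000, 0.5345]]

e_1 = a_1/‖a_1‖ = (2, 0, -3)/3.6056 = (0.5547, 0.0000, -0.8321).
r_{12} = e_1·a_2 = -0.8321.
u_2 = a_2 + 0.8321·e_1 = (0.4615, 2.0000, 0.3077).
‖u_2‖ = 2.0755, so e_2 = (0.2224, 0.9636, 0.1482).
r_{13} = e_1·a_3 = 5.5470; r_{23} = e_2·a_3 = 2.2237.
u_3 = a_3 − 5.5470·e_1 − 2.2237·e_2 = (0.4286, -0.1429, 0.2857).
‖u_3‖ = 0.5345, so e_3 = (0.8018, -0.2673, 0.5345).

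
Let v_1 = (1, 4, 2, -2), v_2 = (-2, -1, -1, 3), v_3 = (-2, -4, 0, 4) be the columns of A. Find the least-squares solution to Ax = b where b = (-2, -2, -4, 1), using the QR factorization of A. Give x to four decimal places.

v_1 = (1, 4, 2, -2); ‖v_1‖ = 5.0000, so q_1 = (0.2000, 0.8000, 0.4000, -0.4000).
q_1·v_2 = 0.2000·(-2) + 0.8000·(-1) + 0.4000·(-1) + (-0.4000)·3 = -2.8000.
u_2 = v_2 + 2.8000·q_1 = (-1.4400, 1.2400, 0.1200, 1.8800).
‖u_2‖ = 2.6758, so q_2 = (-0.5382, 0.4634, 0.0448, 0.7026).
q_1·v_3 = 0.2000·(-2) + 0.8000·(-4) + 0.4000·0 + (-0.4000)·4 = -5.2000; q_2·v_3 = (-0.5382)·(-2) + 0.4634·(-4) + 0.0448·0 + 0.7026·4 = 2.0330.
u_3 = v_3 + 5.2000·q_1 − 2.0330·q_2 = (0.1341, -0.7821, 1.9888, 0.4916).
‖u_3‖ = 2.1970, so q_3 = (0.0610, -0.3560, 0.9052, 0.2238).
Qᵀb = (-4.0000, 0.6727, -2.8073).
Back-substitute: x_3 = -2.8073/2.1970 = -1.2778.
x_2 = (0.6727 − 2.0330·(-1.2778))/2.6758 = 1.2222.
x_1 = (-4.0000 + 2.8000·1.2222 + 5.2000·(-1.2778))/5.0000 = -1.4444.

x = (-1.4444, 1.2222, -1.2778)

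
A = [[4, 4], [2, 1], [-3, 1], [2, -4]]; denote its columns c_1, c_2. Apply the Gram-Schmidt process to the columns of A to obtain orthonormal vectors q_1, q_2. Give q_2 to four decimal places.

q_1 = c_1/‖c_1‖ = (4, 2, -3, 2)/5.7446 = (0.6963, 0.3482, -0.5222, 0.3482).
r_{12} = q_1·c_2 = 1.2185.
u_2 = c_2 − 1.2185·q_1 = (3.1515, 0.5758, 1.6364, -4.4242).
‖u_2‖ = 5.7022, so q_2 = (0.5527, 0.1010, 0.2870, -0.7759).

q_2 = (0.5527, 0.1010, 0.2870, -0.7759)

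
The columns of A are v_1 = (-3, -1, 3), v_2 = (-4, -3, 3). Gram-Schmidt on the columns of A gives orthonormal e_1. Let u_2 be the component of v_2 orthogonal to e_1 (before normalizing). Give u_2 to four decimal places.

v_1 = (-3, -1, 3); ‖v_1‖ = 4.3589, so e_1 = (-0.6882, -0.2294, 0.6882).
e_1·v_2 = (-0.6882)·(-4) + (-0.2294)·(-3) + 0.6882·3 = 5.5060.
u_2 = v_2 − 5.5060·e_1 = (-0.2105, -1.7368, -0.7895).

u_2 = (-0.2105, -1.7368, -0.7895)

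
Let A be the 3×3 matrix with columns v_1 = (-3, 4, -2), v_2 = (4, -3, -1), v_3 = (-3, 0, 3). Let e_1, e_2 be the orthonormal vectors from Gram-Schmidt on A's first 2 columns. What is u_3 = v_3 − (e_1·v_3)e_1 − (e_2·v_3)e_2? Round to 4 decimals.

v_1 = (-3, 4, -2); ‖v_1‖ = 5.3852, so e_1 = (-0.5571, 0.7428, -0.3714).
e_1·v_2 = (-0.5571)·4 + 0.7428·(-3) + (-0.3714)·(-1) = -4.0853.
u_2 = v_2 + 4.0853·e_1 = (1.7241, 0.0345, -2.5172).
‖u_2‖ = 3.0513, so e_2 = (0.5651, 0.0113, -0.8250).
e_1·v_3 = (-0.5571)·(-3) + 0.7428·0 + (-0.3714)·3 = 0.5571; e_2·v_3 = 0.5651·(-3) + 0.0113·0 + (-0.8250)·3 = -4.1701.
u_3 = v_3 − 0.5571·e_1 + 4.1701·e_2 = (-0.3333, -0.3667, -0.2333).

u_3 = (-0.3333, -0.3667, -0.2333)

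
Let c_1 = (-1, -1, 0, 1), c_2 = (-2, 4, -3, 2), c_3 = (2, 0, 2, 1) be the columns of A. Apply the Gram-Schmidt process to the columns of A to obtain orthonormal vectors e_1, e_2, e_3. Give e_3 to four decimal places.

c_1 = (-1, -1, 0, 1); ‖c_1‖ = 1.7321, so e_1 = (-0.5774, -0.5774, 0.0000, 0.5774).
e_1·c_2 = (-0.5774)·(-2) + (-0.5774)·4 + 0.0000·(-3) + 0.5774·2 = 0.0000.
u_2 = c_2 + 0.0000·e_1 = (-2.0000, 4.0000, -3.0000, 2.0000).
‖u_2‖ = 5.7446, so e_2 = (-0.3482, 0.6963, -0.5222, 0.3482).
e_1·c_3 = (-0.5774)·2 + (-0.5774)·0 + 0.0000·2 + 0.5774·1 = -0.5774; e_2·c_3 = (-0.3482)·2 + 0.6963·0 + (-0.5222)·2 + 0.3482·1 = -1.3926.
u_3 = c_3 + 0.5774·e_1 + 1.3926·e_2 = (1.1818, 0.6364, 1.2727, 1.8182).
‖u_3‖ = 2.5937, so e_3 = (0.4556, 0.2453, 0.4907, 0.7010).

e_3 = (0.4556, 0.2453, 0.4907, 0.7010)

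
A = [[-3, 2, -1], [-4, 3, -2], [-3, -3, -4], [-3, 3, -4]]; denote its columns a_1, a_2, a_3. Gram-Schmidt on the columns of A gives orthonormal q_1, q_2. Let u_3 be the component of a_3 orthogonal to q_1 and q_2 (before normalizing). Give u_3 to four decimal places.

u_3 = (1.2309, 0.8801, -0.3518, -2.0525)

q_1 = a_1/‖a_1‖ = (-3, -4, -3, -3)/6.5574 = (-0.4575, -0.6100, -0.4575, -0.4575).
r_{12} = q_1·a_2 = -2.7450.
u_2 = a_2 + 2.7450·q_1 = (0.7442, 1.3256, -4.2558, 1.7442).
‖u_2‖ = 4.8441, so q_2 = (0.1536, 0.2736, -0.8786, 0.3601).
r_{13} = q_1·a_3 = 5.3374; r_{23} = q_2·a_3 = 1.3730.
u_3 = a_3 − 5.3374·q_1 − 1.3730·q_2 = (1.2309, 0.8801, -0.3518, -2.0525).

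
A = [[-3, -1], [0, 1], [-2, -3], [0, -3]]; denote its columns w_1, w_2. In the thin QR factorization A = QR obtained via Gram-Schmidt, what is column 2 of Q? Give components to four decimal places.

e_2 = (0.2902, 0.2695, -0.4353, -0.8085)

e_1 = w_1/‖w_1‖ = (-3, 0, -2, 0)/3.6056 = (-0.8321, 0.0000, -0.5547, 0.0000).
r_{12} = e_1·w_2 = 2.4962.
u_2 = w_2 − 2.4962·e_1 = (1.0769, 1.0000, -1.6154, -3.0000).
‖u_2‖ = 3.7107, so e_2 = (0.2902, 0.2695, -0.4353, -0.8085).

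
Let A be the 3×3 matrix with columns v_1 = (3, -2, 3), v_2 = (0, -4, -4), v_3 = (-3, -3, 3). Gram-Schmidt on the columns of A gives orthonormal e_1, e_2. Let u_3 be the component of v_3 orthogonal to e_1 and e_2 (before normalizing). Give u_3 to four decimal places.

v_1 = (3, -2, 3); ‖v_1‖ = 4.6904, so e_1 = (0.6396, -0.4264, 0.6396).
e_1·v_2 = 0.6396·0 + (-0.4264)·(-4) + 0.6396·(-4) = -0.8528.
u_2 = v_2 + 0.8528·e_1 = (0.5455, -4.3636, -3.4545).
‖u_2‖ = 5.5922, so e_2 = (0.0975, -0.7803, -0.6177).
e_1·v_3 = 0.6396·(-3) + (-0.4264)·(-3) + 0.6396·3 = 1.2792; e_2·v_3 = 0.0975·(-3) + (-0.7803)·(-3) + (-0.6177)·3 = 0.1951.
u_3 = v_3 − 1.2792·e_1 − 0.1951·e_2 = (-3.8372, -2.3023, 2.3023).

u_3 = (-3.8372, -2.3023, 2.3023)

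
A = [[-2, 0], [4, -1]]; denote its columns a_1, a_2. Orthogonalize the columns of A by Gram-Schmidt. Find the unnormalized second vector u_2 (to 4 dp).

u_2 = (-0.4000, -0.2000)

a_1 = (-2, 4); ‖a_1‖ = 4.4721, so q_1 = (-0.4472, 0.8944).
q_1·a_2 = (-0.4472)·0 + 0.8944·(-1) = -0.8944.
u_2 = a_2 + 0.8944·q_1 = (-0.4000, -0.2000).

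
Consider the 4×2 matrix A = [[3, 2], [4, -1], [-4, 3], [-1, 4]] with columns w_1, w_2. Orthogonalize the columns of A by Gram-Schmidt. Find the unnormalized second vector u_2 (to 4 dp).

u_2 = (3.0000, 0.3333, 1.6667, 3.6667)

e_1 = w_1/‖w_1‖ = (3, 4, -4, -1)/6.4807 = (0.4629, 0.6172, -0.6172, -0.1543).
r_{12} = e_1·w_2 = -2.1602.
u_2 = w_2 + 2.1602·e_1 = (3.0000, 0.3333, 1.6667, 3.6667).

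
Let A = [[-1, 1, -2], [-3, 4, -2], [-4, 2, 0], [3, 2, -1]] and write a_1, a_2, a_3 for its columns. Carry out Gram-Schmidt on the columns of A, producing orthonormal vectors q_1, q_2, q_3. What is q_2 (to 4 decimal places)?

q_2 = (0.1326, 0.6298, 0.0663, 0.7624)

a_1 = (-1, -3, -4, 3); ‖a_1‖ = 5.9161, so q_1 = (-0.1690, -0.5071, -0.6761, 0.5071).
q_1·a_2 = (-0.1690)·1 + (-0.5071)·4 + (-0.6761)·2 + 0.5071·2 = -2.5355.
u_2 = a_2 + 2.5355·q_1 = (0.5714, 2.7143, 0.2857, 3.2857).
‖u_2‖ = 4.3095, so q_2 = (0.1326, 0.6298, 0.0663, 0.7624).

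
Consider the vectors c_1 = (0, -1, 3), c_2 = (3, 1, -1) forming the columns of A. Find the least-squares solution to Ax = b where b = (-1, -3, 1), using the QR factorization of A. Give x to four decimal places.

c_1 = (0, -1, 3); ‖c_1‖ = 3.1623, so e_1 = (0.0000, -0.3162, 0.9487).
e_1·c_2 = 0.0000·3 + (-0.3162)·1 + 0.9487·(-1) = -1.2649.
u_2 = c_2 + 1.2649·e_1 = (3.0000, 0.6000, 0.2000).
‖u_2‖ = 3.0659, so e_2 = (0.9785, 0.1957, 0.0652).
Qᵀb = (1.8974, -1.5004).
Back-substitute: x_2 = -1.5004/3.0659 = -0.4894.
x_1 = (1.8974 + 1.2649·(-0.4894))/3.1623 = 0.4043.

x = (0.4043, -0.4894)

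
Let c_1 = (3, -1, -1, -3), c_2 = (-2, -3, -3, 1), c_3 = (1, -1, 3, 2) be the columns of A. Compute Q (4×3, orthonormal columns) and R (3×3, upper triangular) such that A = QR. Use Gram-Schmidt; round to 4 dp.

Q = [[0.6708, -0.3264, 0.3755], [-0.2236, -0.6633, -0.6403], [-0.2236, -0.6633, 0.5276], [-0.6708, 0.1158, 0.4131]], R = [[4.4721, -0.6708, -1.1180], [0.0000, 4.7487, -1.4214], [0.0000, 0.0000, 3.4248]]

c_1 = (3, -1, -1, -3); ‖c_1‖ = 4.4721, so q_1 = (0.6708, -0.2236, -0.2236, -0.6708).
q_1·c_2 = 0.6708·(-2) + (-0.2236)·(-3) + (-0.2236)·(-3) + (-0.6708)·1 = -0.6708.
u_2 = c_2 + 0.6708·q_1 = (-1.5500, -3.1500, -3.1500, 0.5500).
‖u_2‖ = 4.7487, so q_2 = (-0.3264, -0.6633, -0.6633, 0.1158).
q_1·c_3 = 0.6708·1 + (-0.2236)·(-1) + (-0.2236)·3 + (-0.6708)·2 = -1.1180; q_2·c_3 = (-0.3264)·1 + (-0.6633)·(-1) + (-0.6633)·3 + 0.1158·2 = -1.4214.
u_3 = c_3 + 1.1180·q_1 + 1.4214·q_2 = (1.2860, -2.1929, 1.8071, 1.4146).
‖u_3‖ = 3.4248, so q_3 = (0.3755, -0.6403, 0.5276, 0.4131).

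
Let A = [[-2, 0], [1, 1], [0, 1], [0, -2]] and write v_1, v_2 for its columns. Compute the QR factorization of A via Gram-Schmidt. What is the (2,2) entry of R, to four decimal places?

r_{22} = 2.4083

v_1 = (-2, 1, 0, 0); ‖v_1‖ = 2.2361, so q_1 = (-0.8944, 0.4472, 0.0000, 0.0000).
q_1·v_2 = (-0.8944)·0 + 0.4472·1 + 0.0000·1 + 0.0000·(-2) = 0.4472.
u_2 = v_2 − 0.4472·q_1 = (0.4000, 0.8000, 1.0000, -2.0000).
r_{22} = ‖u_2‖ = 2.4083.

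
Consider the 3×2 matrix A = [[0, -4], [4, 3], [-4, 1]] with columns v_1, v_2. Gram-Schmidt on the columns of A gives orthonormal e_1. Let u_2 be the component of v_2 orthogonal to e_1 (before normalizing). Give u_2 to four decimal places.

u_2 = (-4.0000, 2.0000, 2.0000)

v_1 = (0, 4, -4); ‖v_1‖ = 5.6569, so e_1 = (0.0000, 0.7071, -0.7071).
e_1·v_2 = 0.0000·(-4) + 0.7071·3 + (-0.7071)·1 = 1.4142.
u_2 = v_2 − 1.4142·e_1 = (-4.0000, 2.0000, 2.0000).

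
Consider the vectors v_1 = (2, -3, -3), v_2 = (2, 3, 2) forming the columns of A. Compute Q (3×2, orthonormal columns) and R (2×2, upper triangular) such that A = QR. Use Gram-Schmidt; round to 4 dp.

v_1 = (2, -3, -3); ‖v_1‖ = 4.6904, so e_1 = (0.4264, -0.6396, -0.6396).
e_1·v_2 = 0.4264·2 + (-0.6396)·3 + (-0.6396)·2 = -2.3452.
u_2 = v_2 + 2.3452·e_1 = (3.0000, 1.5000, 0.5000).
‖u_2‖ = 3.3912, so e_2 = (0.8847, 0.4423, 0.1474).

Q = [[0.4264, 0.8847], [-0.6396, 0.4423], [-0.6396, 0.1474]], R = [[4.6904, -2.3452], [0.0000, 3.3912]]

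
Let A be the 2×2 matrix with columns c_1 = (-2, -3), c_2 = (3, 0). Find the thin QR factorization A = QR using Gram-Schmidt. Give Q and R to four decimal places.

Q = [[-0.5547, 0.8321], [-0.8321, -0.5547]], R = [[3.6056, -1.6641], [0.0000, 2.4962]]

q_1 = c_1/‖c_1‖ = (-2, -3)/3.6056 = (-0.5547, -0.8321).
r_{12} = q_1·c_2 = -1.6641.
u_2 = c_2 + 1.6641·q_1 = (2.0769, -1.3846).
‖u_2‖ = 2.4962, so q_2 = (0.8321, -0.5547).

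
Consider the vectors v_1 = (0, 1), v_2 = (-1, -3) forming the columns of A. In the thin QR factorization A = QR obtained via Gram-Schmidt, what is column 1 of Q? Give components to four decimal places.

e_1 = (0.0000, 1.0000)

v_1 = (0, 1); ‖v_1‖ = 1.0000, so e_1 = (0.0000, 1.0000).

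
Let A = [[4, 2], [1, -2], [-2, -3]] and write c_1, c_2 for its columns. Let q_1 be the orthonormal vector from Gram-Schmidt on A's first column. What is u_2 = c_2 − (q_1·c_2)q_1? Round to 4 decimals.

c_1 = (4, 1, -2); ‖c_1‖ = 4.5826, so q_1 = (0.8729, 0.2182, -0.4364).
q_1·c_2 = 0.8729·2 + 0.2182·(-2) + (-0.4364)·(-3) = 2.6186.
u_2 = c_2 − 2.6186·q_1 = (-0.2857, -2.5714, -1.8571).

u_2 = (-0.2857, -2.5714, -1.8571)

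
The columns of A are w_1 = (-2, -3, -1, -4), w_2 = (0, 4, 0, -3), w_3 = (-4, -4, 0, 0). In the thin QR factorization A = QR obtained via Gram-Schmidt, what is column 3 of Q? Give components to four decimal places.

w_1 = (-2, -3, -1, -4); ‖w_1‖ = 5.4772, so q_1 = (-0.3651, -0.5477, -0.1826, -0.7303).
q_1·w_2 = (-0.3651)·0 + (-0.5477)·4 + (-0.1826)·0 + (-0.7303)·(-3) = 0.0000.
u_2 = w_2 + 0.0000·q_1 = (0.0000, 4.0000, 0.0000, -3.0000).
‖u_2‖ = 5.0000, so q_2 = (0.0000, 0.8000, 0.0000, -0.6000).
q_1·w_3 = (-0.3651)·(-4) + (-0.5477)·(-4) + (-0.1826)·0 + (-0.7303)·0 = 3.6515; q_2·w_3 = 0.0000·(-4) + 0.8000·(-4) + 0.0000·0 + (-0.6000)·0 = -3.2000.
u_3 = w_3 − 3.6515·q_1 + 3.2000·q_2 = (-2.6667, 0.5600, 0.6667, 0.7467).
‖u_3‖ = 2.9029, so q_3 = (-0.9186, 0.1929, 0.2297, 0.2572).

q_3 = (-0.9186, 0.1929, 0.2297, 0.2572)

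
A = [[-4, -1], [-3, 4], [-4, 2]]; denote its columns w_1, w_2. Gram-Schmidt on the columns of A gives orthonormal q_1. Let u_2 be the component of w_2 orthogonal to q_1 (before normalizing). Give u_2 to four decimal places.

u_2 = (-2.5610, 2.8293, 0.4390)

q_1 = w_1/‖w_1‖ = (-4, -3, -4)/6.4031 = (-0.6247, -0.4685, -0.6247).
r_{12} = q_1·w_2 = -2.4988.
u_2 = w_2 + 2.4988·q_1 = (-2.5610, 2.8293, 0.4390).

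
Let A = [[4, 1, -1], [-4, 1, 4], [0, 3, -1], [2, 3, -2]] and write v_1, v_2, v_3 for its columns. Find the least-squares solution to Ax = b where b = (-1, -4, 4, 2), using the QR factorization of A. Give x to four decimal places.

x = (-0.9071, 0.3394, -1.9424)

q_1 = v_1/‖v_1‖ = (4, -4, 0, 2)/6.0000 = (0.6667, -0.6667, 0.0000, 0.3333).
r_{12} = q_1·v_2 = 1.0000.
u_2 = v_2 − 1.0000·q_1 = (0.3333, 1.6667, 3.0000, 2.6667).
‖u_2‖ = 4.3589, so q_2 = (0.0765, 0.3824, 0.6882, 0.6118).
r_{13} = q_1·v_3 = -4.0000; r_{23} = q_2·v_3 = -0.4588.
u_3 = v_3 + 4.0000·q_1 + 0.4588·q_2 = (1.7018, 1.5088, -0.6842, -0.3860).
‖u_3‖ = 2.4061, so q_3 = (0.7073, 0.6271, -0.2844, -0.1604).
Qᵀb = (2.6667, 2.3706, -4.6737).
Back-substitute: x_3 = -4.6737/2.4061 = -1.9424.
x_2 = (2.3706 + 0.4588·(-1.9424))/4.3589 = 0.3394.
x_1 = (2.6667 − 1.0000·0.3394 + 4.0000·(-1.9424))/6.0000 = -0.9071.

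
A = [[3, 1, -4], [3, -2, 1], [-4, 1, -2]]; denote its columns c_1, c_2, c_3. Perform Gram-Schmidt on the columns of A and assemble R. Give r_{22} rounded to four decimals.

r_{22} = 2.1351

c_1 = (3, 3, -4); ‖c_1‖ = 5.8310, so q_1 = (0.5145, 0.5145, -0.6860).
q_1·c_2 = 0.5145·1 + 0.5145·(-2) + (-0.6860)·1 = -1.2005.
u_2 = c_2 + 1.2005·q_1 = (1.6176, -1.3824, 0.1765).
r_{22} = ‖u_2‖ = 2.1351.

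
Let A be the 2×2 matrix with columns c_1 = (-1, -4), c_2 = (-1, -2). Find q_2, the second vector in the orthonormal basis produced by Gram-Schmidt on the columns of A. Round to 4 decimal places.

c_1 = (-1, -4); ‖c_1‖ = 4.1231, so q_1 = (-0.2425, -0.9701).
q_1·c_2 = (-0.2425)·(-1) + (-0.9701)·(-2) = 2.1828.
u_2 = c_2 − 2.1828·q_1 = (-0.4706, 0.1176).
‖u_2‖ = 0.4851, so q_2 = (-0.9701, 0.2425).

q_2 = (-0.9701, 0.2425)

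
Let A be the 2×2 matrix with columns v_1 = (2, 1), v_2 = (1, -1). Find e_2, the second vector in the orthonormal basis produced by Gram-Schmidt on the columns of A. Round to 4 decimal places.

v_1 = (2, 1); ‖v_1‖ = 2.2361, so e_1 = (0.8944, 0.4472).
e_1·v_2 = 0.8944·1 + 0.4472·(-1) = 0.4472.
u_2 = v_2 − 0.4472·e_1 = (0.6000, -1.2000).
‖u_2‖ = 1.3416, so e_2 = (0.4472, -0.8944).

e_2 = (0.4472, -0.8944)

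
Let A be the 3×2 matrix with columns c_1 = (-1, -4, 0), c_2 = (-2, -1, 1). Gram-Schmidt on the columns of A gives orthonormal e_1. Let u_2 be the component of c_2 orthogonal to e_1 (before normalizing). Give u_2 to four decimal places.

c_1 = (-1, -4, 0); ‖c_1‖ = 4.1231, so e_1 = (-0.2425, -0.9701, 0.0000).
e_1·c_2 = (-0.2425)·(-2) + (-0.9701)·(-1) + 0.0000·1 = 1.4552.
u_2 = c_2 − 1.4552·e_1 = (-1.6471, 0.4118, 1.0000).

u_2 = (-1.6471, 0.4118, 1.0000)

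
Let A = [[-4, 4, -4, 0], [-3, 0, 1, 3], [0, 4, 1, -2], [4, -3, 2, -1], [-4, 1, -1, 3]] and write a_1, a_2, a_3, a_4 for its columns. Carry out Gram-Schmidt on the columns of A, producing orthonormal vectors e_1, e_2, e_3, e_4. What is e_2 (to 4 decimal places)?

e_2 = (0.3579, -0.3435, 0.8159, -0.1539, -0.2541)

a_1 = (-4, -3, 0, 4, -4); ‖a_1‖ = 7.5498, so e_1 = (-0.5298, -0.3974, 0.0000, 0.5298, -0.5298).
e_1·a_2 = (-0.5298)·4 + (-0.3974)·0 + 0.0000·4 + 0.5298·(-3) + (-0.5298)·1 = -4.2385.
u_2 = a_2 + 4.2385·e_1 = (1.7544, -1.6842, 4.0000, -0.7544, -1.2456).
‖u_2‖ = 4.9026, so e_2 = (0.3579, -0.3435, 0.8159, -0.1539, -0.2541).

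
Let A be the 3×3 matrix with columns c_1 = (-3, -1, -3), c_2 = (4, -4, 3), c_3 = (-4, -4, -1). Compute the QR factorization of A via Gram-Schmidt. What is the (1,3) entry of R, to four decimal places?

q_1 = c_1/‖c_1‖ = (-3, -1, -3)/4.3589 = (-0.6882, -0.2294, -0.6882).
r_{13} = q_1·c_3 = 4.3589.

r_{13} = 4.3589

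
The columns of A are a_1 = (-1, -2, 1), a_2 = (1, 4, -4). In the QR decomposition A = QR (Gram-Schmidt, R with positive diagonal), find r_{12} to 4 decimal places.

r_{12} = -5.3072

a_1 = (-1, -2, 1); ‖a_1‖ = 2.4495, so e_1 = (-0.4082, -0.8165, 0.4082).
r_{12} = e_1·a_2 = -5.3072.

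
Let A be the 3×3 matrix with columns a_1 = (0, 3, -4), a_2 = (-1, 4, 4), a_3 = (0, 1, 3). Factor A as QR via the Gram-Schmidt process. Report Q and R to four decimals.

Q = [[0.0000, -0.1758, 0.9844], [0.6000, 0.7875, 0.1406], [-0.8000, 0.5907, 0.1055]], R = [[5.0000, -0.8000, -1.8000], [0.0000, 5.6886, 2.5595], [0.0000, 0.0000, 0.4571]]

e_1 = a_1/‖a_1‖ = (0, 3, -4)/5.0000 = (0.0000, 0.6000, -0.8000).
r_{12} = e_1·a_2 = -0.8000.
u_2 = a_2 + 0.8000·e_1 = (-1.0000, 4.4800, 3.3600).
‖u_2‖ = 5.6886, so e_2 = (-0.1758, 0.7875, 0.5907).
r_{13} = e_1·a_3 = -1.8000; r_{23} = e_2·a_3 = 2.5595.
u_3 = a_3 + 1.8000·e_1 − 2.5595·e_2 = (0.4499, 0.0643, 0.0482).
‖u_3‖ = 0.4571, so e_3 = (0.9844, 0.1406, 0.1055).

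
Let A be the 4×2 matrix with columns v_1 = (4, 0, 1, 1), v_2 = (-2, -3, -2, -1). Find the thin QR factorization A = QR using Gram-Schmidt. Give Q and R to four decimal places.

Q = [[0.9428, 0.1323], [0.0000, -0.8933], [0.2357, -0.4136], [0.2357, -0.1158]], R = [[4.2426, -2.5927], [0.0000, 3.3582]]

v_1 = (4, 0, 1, 1); ‖v_1‖ = 4.2426, so e_1 = (0.9428, 0.0000, 0.2357, 0.2357).
e_1·v_2 = 0.9428·(-2) + 0.0000·(-3) + 0.2357·(-2) + 0.2357·(-1) = -2.5927.
u_2 = v_2 + 2.5927·e_1 = (0.4444, -3.0000, -1.3889, -0.3889).
‖u_2‖ = 3.3582, so e_2 = (0.1323, -0.8933, -0.4136, -0.1158).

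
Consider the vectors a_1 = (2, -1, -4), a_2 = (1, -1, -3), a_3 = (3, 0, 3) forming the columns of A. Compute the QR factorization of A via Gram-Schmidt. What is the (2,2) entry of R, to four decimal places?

r_{22} = 0.5345

e_1 = a_1/‖a_1‖ = (2, -1, -4)/4.5826 = (0.4364, -0.2182, -0.8729).
r_{12} = e_1·a_2 = 3.2733.
u_2 = a_2 − 3.2733·e_1 = (-0.4286, -0.2857, -0.1429).
r_{22} = ‖u_2‖ = 0.5345.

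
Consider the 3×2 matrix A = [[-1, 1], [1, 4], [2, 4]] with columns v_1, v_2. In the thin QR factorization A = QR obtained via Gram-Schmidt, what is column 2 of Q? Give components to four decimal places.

v_1 = (-1, 1, 2); ‖v_1‖ = 2.4495, so e_1 = (-0.4082, 0.4082, 0.8165).
e_1·v_2 = (-0.4082)·1 + 0.4082·4 + 0.8165·4 = 4.4907.
u_2 = v_2 − 4.4907·e_1 = (2.8333, 2.1667, 0.3333).
‖u_2‖ = 3.5824, so e_2 = (0.7909, 0.6048, 0.0930).

e_2 = (0.7909, 0.6048, 0.0930)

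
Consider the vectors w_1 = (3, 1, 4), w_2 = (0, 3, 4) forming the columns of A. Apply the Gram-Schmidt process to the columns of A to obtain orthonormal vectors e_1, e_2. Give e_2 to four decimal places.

e_2 = (-0.6576, 0.6806, 0.3230)

w_1 = (3, 1, 4); ‖w_1‖ = 5.0990, so e_1 = (0.5883, 0.1961, 0.7845).
e_1·w_2 = 0.5883·0 + 0.1961·3 + 0.7845·4 = 3.7262.
u_2 = w_2 − 3.7262·e_1 = (-2.1923, 2.2692, 1.0769).
‖u_2‖ = 3.3340, so e_2 = (-0.6576, 0.6806, 0.3230).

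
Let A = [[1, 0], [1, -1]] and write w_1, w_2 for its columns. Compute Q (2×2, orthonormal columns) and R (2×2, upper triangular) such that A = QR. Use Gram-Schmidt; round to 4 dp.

q_1 = w_1/‖w_1‖ = (1, 1)/1.4142 = (0.7071, 0.7071).
r_{12} = q_1·w_2 = -0.7071.
u_2 = w_2 + 0.7071·q_1 = (0.5000, -0.5000).
‖u_2‖ = 0.7071, so q_2 = (0.7071, -0.7071).

Q = [[0.7071, 0.7071], [0.7071, -0.7071]], R = [[1.4142, -0.7071], [0.0000, 0.7071]]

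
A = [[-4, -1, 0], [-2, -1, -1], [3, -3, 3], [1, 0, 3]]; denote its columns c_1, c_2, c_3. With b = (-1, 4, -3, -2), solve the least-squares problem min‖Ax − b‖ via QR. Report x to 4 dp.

e_1 = c_1/‖c_1‖ = (-4, -2, 3, 1)/5.4772 = (-0.7303, -0.3651, 0.5477, 0.1826).
r_{12} = e_1·c_2 = -0.5477.
u_2 = c_2 + 0.5477·e_1 = (-1.4000, -1.2000, -2.7000, 0.1000).
‖u_2‖ = 3.2711, so e_2 = (-0.4280, -0.3669, -0.8254, 0.0306).
r_{13} = e_1·c_3 = 2.5560; r_{23} = e_2·c_3 = -2.0177.
u_3 = c_3 − 2.5560·e_1 + 2.0177·e_2 = (1.0031, -0.8069, -0.0654, 2.5950).
‖u_3‖ = 2.8975, so e_3 = (0.3462, -0.2785, -0.0226, 0.8956).
Qᵀb = (-2.7386, 1.3757, -3.1835).
Back-substitute: x_3 = -3.1835/2.8975 = -1.0987.
x_2 = (1.3757 + 2.0177·(-1.0987))/3.2711 = -0.2571.
x_1 = (-2.7386 + 0.5477·(-0.2571) − 2.5560·(-1.0987))/5.4772 = -0.0130.

x = (-0.0130, -0.2571, -1.0987)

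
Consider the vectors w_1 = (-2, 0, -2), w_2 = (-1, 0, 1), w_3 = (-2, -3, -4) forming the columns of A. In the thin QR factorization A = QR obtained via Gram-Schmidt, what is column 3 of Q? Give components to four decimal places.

q_3 = (0.0000, -1.0000, 0.0000)

w_1 = (-2, 0, -2); ‖w_1‖ = 2.8284, so q_1 = (-0.7071, 0.0000, -0.7071).
q_1·w_2 = (-0.7071)·(-1) + 0.0000·0 + (-0.7071)·1 = 0.0000.
u_2 = w_2 + 0.0000·q_1 = (-1.0000, 0.0000, 1.0000).
‖u_2‖ = 1.4142, so q_2 = (-0.7071, 0.0000, 0.7071).
q_1·w_3 = (-0.7071)·(-2) + 0.0000·(-3) + (-0.7071)·(-4) = 4.2426; q_2·w_3 = (-0.7071)·(-2) + 0.0000·(-3) + 0.7071·(-4) = -1.4142.
u_3 = w_3 − 4.2426·q_1 + 1.4142·q_2 = (0.0000, -3.0000, 0.0000).
‖u_3‖ = 3.0000, so q_3 = (0.0000, -1.0000, 0.0000).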